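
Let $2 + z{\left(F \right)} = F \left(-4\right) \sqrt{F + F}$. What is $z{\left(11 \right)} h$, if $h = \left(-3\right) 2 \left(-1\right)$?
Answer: $-12 - 264 \sqrt{22} \approx -1250.3$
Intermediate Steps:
$h = 6$ ($h = \left(-6\right) \left(-1\right) = 6$)
$z{\left(F \right)} = -2 - 4 \sqrt{2} F^{\frac{3}{2}}$ ($z{\left(F \right)} = -2 + F \left(-4\right) \sqrt{F + F} = -2 + - 4 F \sqrt{2 F} = -2 + - 4 F \sqrt{2} \sqrt{F} = -2 - 4 \sqrt{2} F^{\frac{3}{2}}$)
$z{\left(11 \right)} h = \left(-2 - 4 \sqrt{2} \cdot 11^{\frac{3}{2}}\right) 6 = \left(-2 - 4 \sqrt{2} \cdot 11 \sqrt{11}\right) 6 = \left(-2 - 44 \sqrt{22}\right) 6 = -12 - 264 \sqrt{22}$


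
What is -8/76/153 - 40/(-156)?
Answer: 9664/37791 ≈ 0.25572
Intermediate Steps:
-8/76/153 - 40/(-156) = -8*1/76*(1/153) - 40*(-1/156) = -2/19*1/153 + 10/39 = -2/2907 + 10/39 = 9664/37791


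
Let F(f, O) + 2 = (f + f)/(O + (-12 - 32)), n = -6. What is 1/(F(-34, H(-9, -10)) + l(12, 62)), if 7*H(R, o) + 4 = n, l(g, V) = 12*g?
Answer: 159/22816 ≈ 0.0069688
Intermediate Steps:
H(R, o) = -10/7 (H(R, o) = -4/7 + (1/7)*(-6) = -4/7 - 6/7 = -10/7)
F(f, O) = -2 + 2*f/(-44 + O) (F(f, O) = -2 + (f + f)/(O + (-12 - 32)) = -2 + (2*f)/(O - 44) = -2 + (2*f)/(-44 + O) = -2 + 2*f/(-44 + O))
1/(F(-34, H(-9, -10)) + l(12, 62)) = 1/(2*(44 - 34 - 1*(-10/7))/(-44 - 10/7) + 12*12) = 1/(2*(44 - 34 + 10/7)/(-318/7) + 144) = 1/(2*(-7/318)*(80/7) + 144) = 1/(-80/159 + 144) = 1/(22816/159) = 159/22816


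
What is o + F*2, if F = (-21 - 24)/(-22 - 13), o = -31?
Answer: -199/7 ≈ -28.429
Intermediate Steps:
F = 9/7 (F = -45/(-35) = -45*(-1/35) = 9/7 ≈ 1.2857)
o + F*2 = -31 + (9/7)*2 = -31 + 18/7 = -199/7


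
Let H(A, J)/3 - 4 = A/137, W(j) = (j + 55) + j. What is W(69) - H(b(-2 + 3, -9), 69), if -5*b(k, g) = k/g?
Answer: 371954/2055 ≈ 181.00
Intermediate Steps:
W(j) = 55 + 2*j (W(j) = (55 + j) + j = 55 + 2*j)
b(k, g) = -k/(5*g)
H(A, J) = 12 + 3*A/137 (H(A, J) = 12 + 3*(A/137) = 12 + 3*A/137)
W(69) - H(b(-2 + 3, -9), 69) = (55 + 2*69) - (12 + 3*(-⅕*(-2 + 3)/(-9))/137) = (55 + 138) - (12 + 3*(-⅕*1*(-⅑))/137) = 193 - (12 + (3/137)*(1/45)) = 193 - (12 + 1/2055) = 193 - 1*24661/2055 = 193 - 24661/2055 = 371954/2055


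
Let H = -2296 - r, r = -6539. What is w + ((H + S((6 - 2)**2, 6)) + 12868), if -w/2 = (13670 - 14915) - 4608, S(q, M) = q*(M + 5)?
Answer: 28993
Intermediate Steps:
H = 4243 (H = -2296 - 1*(-6539) = -2296 + 6539 = 4243)
S(q, M) = q*(5 + M)
w = 11706 (w = -2*((13670 - 14915) - 4608) = -2*(-1245 - 4608) = -2*(-5853) = 11706)
w + ((H + S((6 - 2)**2, 6)) + 12868) = 11706 + ((4243 + (6 - 2)**2*(5 + 6)) + 12868) = 11706 + ((4243 + 4**2*11) + 12868) = 11706 + ((4243 + 16*11) + 12868) = 11706 + ((4243 + 176) + 12868) = 11706 + (4419 + 12868) = 11706 + 17287 = 28993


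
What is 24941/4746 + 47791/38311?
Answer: 168904391/25974858 ≈ 6.5026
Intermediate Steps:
24941/4746 + 47791/38311 = 24941*(1/4746) + 47791*(1/38311) = 3563/678 + 47791/38311 = 168904391/25974858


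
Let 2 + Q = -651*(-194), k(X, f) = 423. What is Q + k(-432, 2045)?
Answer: 126715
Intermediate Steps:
Q = 126292 (Q = -2 - 651*(-194) = -2 + 126294 = 126292)
Q + k(-432, 2045) = 126292 + 423 = 126715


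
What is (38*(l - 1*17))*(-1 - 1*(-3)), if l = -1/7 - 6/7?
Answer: -1368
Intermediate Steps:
l = -1 (l = -1*⅐ - 6*⅐ = -⅐ - 6/7 = -1)
(38*(l - 1*17))*(-1 - 1*(-3)) = (38*(-1 - 1*17))*(-1 - 1*(-3)) = (38*(-1 - 17))*(-1 + 3) = (38*(-18))*2 = -684*2 = -1368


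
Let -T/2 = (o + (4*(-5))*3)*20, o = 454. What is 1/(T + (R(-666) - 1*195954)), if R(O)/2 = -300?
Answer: -1/212314 ≈ -4.7100e-6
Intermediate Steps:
R(O) = -600 (R(O) = 2*(-300) = -600)
T = -15760 (T = -2*(454 + (4*(-5))*3)*20 = -2*(454 - 20*3)*20 = -2*(454 - 60)*20 = -788*20 = -2*7880 = -15760)
1/(T + (R(-666) - 1*195954)) = 1/(-15760 + (-600 - 1*195954)) = 1/(-15760 + (-600 - 195954)) = 1/(-15760 - 196554) = 1/(-212314) = -1/212314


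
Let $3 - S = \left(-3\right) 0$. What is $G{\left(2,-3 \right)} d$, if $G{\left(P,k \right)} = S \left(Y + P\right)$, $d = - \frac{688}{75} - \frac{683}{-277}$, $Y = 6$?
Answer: $- \frac{1114808}{6925} \approx -160.98$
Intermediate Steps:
$d = - \frac{139351}{20775}$ ($d = \left(-688\right) \frac{1}{75} - - \frac{683}{277} = - \frac{688}{75} + \frac{683}{277} = - \frac{139351}{20775} \approx -6.7076$)
$S = 3$ ($S = 3 - \left(-3\right) 0 = 3 - 0 = 3 + 0 = 3$)
$G{\left(P,k \right)} = 18 + 3 P$ ($G{\left(P,k \right)} = 3 \left(6 + P\right) = 18 + 3 P$)
$G{\left(2,-3 \right)} d = \left(18 + 3 \cdot 2\right) \left(- \frac{139351}{20775}\right) = \left(18 + 6\right) \left(- \frac{139351}{20775}\right) = 24 \left(- \frac{139351}{20775}\right) = - \frac{1114808}{6925}$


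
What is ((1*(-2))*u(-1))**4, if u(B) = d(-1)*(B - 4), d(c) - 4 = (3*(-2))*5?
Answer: 4569760000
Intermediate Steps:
d(c) = -26 (d(c) = 4 + (3*(-2))*5 = 4 - 6*5 = 4 - 30 = -26)
u(B) = 104 - 26*B (u(B) = -26*(B - 4) = -26*(-4 + B) = 104 - 26*B)
((1*(-2))*u(-1))**4 = ((1*(-2))*(104 - 26*(-1)))**4 = (-2*(104 + 26))**4 = (-2*130)**4 = (-260)**4 = 4569760000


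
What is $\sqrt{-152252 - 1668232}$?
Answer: $6 i \sqrt{50569} \approx 1349.3 i$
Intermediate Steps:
$\sqrt{-152252 - 1668232} = \sqrt{-1820484} = 6 i \sqrt{50569}$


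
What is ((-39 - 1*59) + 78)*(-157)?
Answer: 3140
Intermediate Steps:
((-39 - 1*59) + 78)*(-157) = ((-39 - 59) + 78)*(-157) = (-98 + 78)*(-157) = -20*(-157) = 3140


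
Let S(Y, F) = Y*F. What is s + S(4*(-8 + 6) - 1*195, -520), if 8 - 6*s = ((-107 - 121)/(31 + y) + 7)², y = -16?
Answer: 15832519/150 ≈ 1.0555e+5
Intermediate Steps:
s = -1481/150 (s = 4/3 - ((-107 - 121)/(31 - 16) + 7)²/6 = 4/3 - (-228/15 + 7)²/6 = 4/3 - (-228*1/15 + 7)²/6 = 4/3 - (-76/5 + 7)²/6 = 4/3 - (-41/5)²/6 = 4/3 - ⅙*1681/25 = 4/3 - 1681/150 = -1481/150 ≈ -9.8733)
S(Y, F) = F*Y
s + S(4*(-8 + 6) - 1*195, -520) = -1481/150 - 520*(4*(-8 + 6) - 1*195) = -1481/150 - 520*(4*(-2) - 195) = -1481/150 - 520*(-8 - 195) = -1481/150 - 520*(-203) = -1481/150 + 105560 = 15832519/150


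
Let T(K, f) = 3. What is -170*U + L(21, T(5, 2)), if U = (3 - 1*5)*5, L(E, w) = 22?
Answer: 1722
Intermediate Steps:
U = -10 (U = (3 - 5)*5 = -2*5 = -10)
-170*U + L(21, T(5, 2)) = -170*(-10) + 22 = 1700 + 22 = 1722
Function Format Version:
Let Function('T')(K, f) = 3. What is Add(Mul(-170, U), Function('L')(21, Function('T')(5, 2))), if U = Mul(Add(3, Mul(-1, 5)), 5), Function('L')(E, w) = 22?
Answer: 1722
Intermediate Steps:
U = -10 (U = Mul(Add(3, -5), 5) = Mul(-2, 5) = -10)
Add(Mul(-170, U), Function('L')(21, Function('T')(5, 2))) = Add(Mul(-170, -10), 22) = Add(1700, 22) = 1722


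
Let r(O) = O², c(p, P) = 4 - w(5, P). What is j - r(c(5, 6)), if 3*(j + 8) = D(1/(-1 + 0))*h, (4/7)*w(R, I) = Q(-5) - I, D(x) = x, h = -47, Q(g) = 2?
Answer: -340/3 ≈ -113.33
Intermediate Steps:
w(R, I) = 7/2 - 7*I/4 (w(R, I) = 7*(2 - I)/4 = 7/2 - 7*I/4)
c(p, P) = ½ + 7*P/4 (c(p, P) = 4 - (7/2 - 7*P/4) = 4 + (-7/2 + 7*P/4) = ½ + 7*P/4)
j = 23/3 (j = -8 + (-47/(-1 + 0))/3 = -8 + (-47/(-1))/3 = -8 + (-1*(-47))/3 = -8 + (⅓)*47 = -8 + 47/3 = 23/3 ≈ 7.6667)
j - r(c(5, 6)) = 23/3 - (½ + (7/4)*6)² = 23/3 - (½ + 21/2)² = 23/3 - 1*11² = 23/3 - 1*121 = 23/3 - 121 = -340/3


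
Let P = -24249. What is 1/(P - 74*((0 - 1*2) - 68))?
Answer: -1/19069 ≈ -5.2441e-5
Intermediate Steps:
1/(P - 74*((0 - 1*2) - 68)) = 1/(-24249 - 74*((0 - 1*2) - 68)) = 1/(-24249 - 74*((0 - 2) - 68)) = 1/(-24249 - 74*(-2 - 68)) = 1/(-24249 - 74*(-70)) = 1/(-24249 - 1*(-5180)) = 1/(-24249 + 5180) = 1/(-19069) = -1/19069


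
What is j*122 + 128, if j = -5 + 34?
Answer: 3666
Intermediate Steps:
j = 29
j*122 + 128 = 29*122 + 128 = 3538 + 128 = 3666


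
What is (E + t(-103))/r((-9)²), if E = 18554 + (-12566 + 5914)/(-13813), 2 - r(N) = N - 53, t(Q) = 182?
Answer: -129403510/179569 ≈ -720.63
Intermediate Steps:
r(N) = 55 - N (r(N) = 2 - (N - 53) = 2 - (-53 + N) = 2 + (53 - N) = 55 - N)
E = 256293054/13813 (E = 18554 - 6652*(-1/13813) = 18554 + 6652/13813 = 256293054/13813 ≈ 18554.)
(E + t(-103))/r((-9)²) = (256293054/13813 + 182)/(55 - 1*(-9)²) = 258807020/(13813*(55 - 1*81)) = 258807020/(13813*(55 - 81)) = (258807020/13813)/(-26) = (258807020/13813)*(-1/26) = -129403510/179569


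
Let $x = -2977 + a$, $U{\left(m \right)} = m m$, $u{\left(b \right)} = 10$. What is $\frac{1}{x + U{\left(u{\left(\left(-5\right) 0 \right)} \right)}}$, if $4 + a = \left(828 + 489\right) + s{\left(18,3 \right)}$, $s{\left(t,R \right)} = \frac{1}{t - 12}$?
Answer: $- \frac{6}{9383} \approx -0.00063945$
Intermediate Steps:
$s{\left(t,R \right)} = \frac{1}{-12 + t}$
$U{\left(m \right)} = m^{2}$
$a = \frac{7879}{6}$ ($a = -4 + \left(\left(828 + 489\right) + \frac{1}{-12 + 18}\right) = -4 + \left(1317 + \frac{1}{6}\right) = -4 + \frac{7903}{6} = \frac{7879}{6} \approx 1313.2$)
$x = - \frac{9983}{6}$ ($x = -2977 + \frac{7879}{6} = - \frac{9983}{6} \approx -1663.8$)
$\frac{1}{x + U{\left(u{\left(\left(-5\right) 0 \right)} \right)}} = \frac{1}{- \frac{9983}{6} + 10^{2}} = \frac{1}{- \frac{9983}{6} + 100} = \frac{1}{- \frac{9383}{6}} = - \frac{6}{9383}$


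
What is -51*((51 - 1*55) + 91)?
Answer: -4437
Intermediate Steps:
-51*((51 - 1*55) + 91) = -51*((51 - 55) + 91) = -51*(-4 + 91) = -51*87 = -4437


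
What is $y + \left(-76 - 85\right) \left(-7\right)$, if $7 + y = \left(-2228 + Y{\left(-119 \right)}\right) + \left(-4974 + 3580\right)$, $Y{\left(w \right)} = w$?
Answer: $-2621$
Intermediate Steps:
$y = -3748$ ($y = -7 + \left(\left(-2228 - 119\right) + \left(-4974 + 3580\right)\right) = -7 - 3741 = -3748$)
$y + \left(-76 - 85\right) \left(-7\right) = -3748 + \left(-76 - 85\right) \left(-7\right) = -3748 - -1127 = -3748 + 1127 = -2621$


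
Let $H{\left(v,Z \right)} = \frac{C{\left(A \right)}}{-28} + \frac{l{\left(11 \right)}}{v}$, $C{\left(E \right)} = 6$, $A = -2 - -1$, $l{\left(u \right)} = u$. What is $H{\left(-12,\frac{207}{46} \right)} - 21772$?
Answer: $- \frac{1828943}{84} \approx -21773.0$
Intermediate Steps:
$A = -1$ ($A = -2 + 1 = -1$)
$H{\left(v,Z \right)} = - \frac{3}{14} + \frac{11}{v}$ ($H{\left(v,Z \right)} = \frac{6}{-28} + \frac{11}{v} = 6 \left(- \frac{1}{28}\right) + \frac{11}{v} = - \frac{3}{14} + \frac{11}{v}$)
$H{\left(-12,\frac{207}{46} \right)} - 21772 = \left(- \frac{3}{14} + \frac{11}{-12}\right) - 21772 = \left(- \frac{3}{14} + 11 \left(- \frac{1}{12}\right)\right) - 21772 = \left(- \frac{3}{14} - \frac{11}{12}\right) - 21772 = - \frac{95}{84} - 21772 = - \frac{1828943}{84}$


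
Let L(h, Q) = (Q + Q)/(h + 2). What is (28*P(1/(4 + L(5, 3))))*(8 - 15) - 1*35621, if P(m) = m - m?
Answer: -35621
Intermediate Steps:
L(h, Q) = 2*Q/(2 + h) (L(h, Q) = (2*Q)/(2 + h) = 2*Q/(2 + h))
P(m) = 0
(28*P(1/(4 + L(5, 3))))*(8 - 15) - 1*35621 = (28*0)*(8 - 15) - 1*35621 = 0*(-7) - 35621 = 0 - 35621 = -35621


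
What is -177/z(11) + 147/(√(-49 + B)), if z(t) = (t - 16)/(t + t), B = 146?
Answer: 3894/5 + 147*√97/97 ≈ 793.73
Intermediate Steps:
z(t) = (-16 + t)/(2*t) (z(t) = (-16 + t)/((2*t)) = (-16 + t)*(1/(2*t)) = (-16 + t)/(2*t))
-177/z(11) + 147/(√(-49 + B)) = -177*22/(-16 + 11) + 147/(√(-49 + 146)) = -177/((½)*(1/11)*(-5)) + 147/(√97) = -177/(-5/22) + 147*(√97/97) = -177*(-22/5) + 147*√97/97 = 3894/5 + 147*√97/97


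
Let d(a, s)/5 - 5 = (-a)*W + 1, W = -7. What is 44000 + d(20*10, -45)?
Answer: 51030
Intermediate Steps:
d(a, s) = 30 + 35*a (d(a, s) = 25 + 5*(-a*(-7) + 1) = 25 + 5*(7*a + 1) = 25 + 5*(1 + 7*a) = 25 + (5 + 35*a) = 30 + 35*a)
44000 + d(20*10, -45) = 44000 + (30 + 35*(20*10)) = 44000 + (30 + 35*200) = 44000 + (30 + 7000) = 44000 + 7030 = 51030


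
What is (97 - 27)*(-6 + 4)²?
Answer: 280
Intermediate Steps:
(97 - 27)*(-6 + 4)² = 70*(-2)² = 70*4 = 280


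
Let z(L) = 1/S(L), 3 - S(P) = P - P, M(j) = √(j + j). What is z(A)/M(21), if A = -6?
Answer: √42/126 ≈ 0.051434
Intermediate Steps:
M(j) = √2*√j (M(j) = √(2*j) = √2*√j)
S(P) = 3 (S(P) = 3 - (P - P) = 3 - 1*0 = 3 + 0 = 3)
z(L) = ⅓ (z(L) = 1/3 = ⅓)
z(A)/M(21) = 1/(3*((√2*√21))) = 1/(3*(√42)) = (√42/42)/3 = √42/126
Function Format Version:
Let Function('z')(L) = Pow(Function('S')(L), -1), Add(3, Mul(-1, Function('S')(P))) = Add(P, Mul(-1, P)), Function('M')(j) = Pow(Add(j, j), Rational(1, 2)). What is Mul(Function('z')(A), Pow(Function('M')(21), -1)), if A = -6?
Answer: Mul(Rational(1, 126), Pow(42, Rational(1, 2))) ≈ 0.051434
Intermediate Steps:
Function('M')(j) = Mul(Pow(2, Rational(1, 2)), Pow(j, Rational(1, 2))) (Function('M')(j) = Pow(Mul(2, j), Rational(1, 2)) = Mul(Pow(2, Rational(1, 2)), Pow(j, Rational(1, 2))))
Function('S')(P) = 3 (Function('S')(P) = Add(3, Mul(-1, Add(P, Mul(-1, P)))) = Add(3, Mul(-1, 0)) = Add(3, 0) = 3)
Function('z')(L) = Rational(1, 3) (Function('z')(L) = Pow(3, -1) = Rational(1, 3))
Mul(Function('z')(A), Pow(Function('M')(21), -1)) = Mul(Rational(1, 3), Pow(Mul(Pow(2, Rational(1, 2)), Pow(21, Rational(1, 2))), -1)) = Mul(Rational(1, 3), Pow(Pow(42, Rational(1, 2)), -1)) = Mul(Rational(1, 3), Mul(Rational(1, 42), Pow(42, Rational(1, 2)))) = Mul(Rational(1, 126), Pow(42, Rational(1, 2)))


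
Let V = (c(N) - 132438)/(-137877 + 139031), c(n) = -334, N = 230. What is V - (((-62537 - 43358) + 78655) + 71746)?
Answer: -25746348/577 ≈ -44621.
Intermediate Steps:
V = -66386/577 (V = (-334 - 132438)/(-137877 + 139031) = -132772/1154 = -132772*1/1154 = -66386/577 ≈ -115.05)
V - (((-62537 - 43358) + 78655) + 71746) = -66386/577 - (((-62537 - 43358) + 78655) + 71746) = -66386/577 - ((-105895 + 78655) + 71746) = -66386/577 - (-27240 + 71746) = -66386/577 - 1*44506 = -66386/577 - 44506 = -25746348/577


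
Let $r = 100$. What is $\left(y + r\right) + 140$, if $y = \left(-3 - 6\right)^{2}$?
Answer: $321$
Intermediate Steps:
$y = 81$ ($y = \left(-9\right)^{2} = 81$)
$\left(y + r\right) + 140 = \left(81 + 100\right) + 140 = 181 + 140 = 321$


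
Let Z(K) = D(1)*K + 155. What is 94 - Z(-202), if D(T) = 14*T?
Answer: 2767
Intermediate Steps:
Z(K) = 155 + 14*K (Z(K) = (14*1)*K + 155 = 14*K + 155 = 155 + 14*K)
94 - Z(-202) = 94 - (155 + 14*(-202)) = 94 - (155 - 2828) = 94 - 1*(-2673) = 94 + 2673 = 2767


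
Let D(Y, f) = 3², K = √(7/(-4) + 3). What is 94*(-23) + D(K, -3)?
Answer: -2153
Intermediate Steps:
K = √5/2 (K = √(7*(-¼) + 3) = √(-7/4 + 3) = √(5/4) = √5/2 ≈ 1.1180)
D(Y, f) = 9
94*(-23) + D(K, -3) = 94*(-23) + 9 = -2162 + 9 = -2153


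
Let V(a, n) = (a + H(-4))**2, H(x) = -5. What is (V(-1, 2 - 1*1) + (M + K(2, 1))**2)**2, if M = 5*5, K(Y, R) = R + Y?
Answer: 672400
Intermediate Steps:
V(a, n) = (-5 + a)**2 (V(a, n) = (a - 5)**2 = (-5 + a)**2)
M = 25
(V(-1, 2 - 1*1) + (M + K(2, 1))**2)**2 = ((-5 - 1)**2 + (25 + (1 + 2))**2)**2 = ((-6)**2 + (25 + 3)**2)**2 = (36 + 28**2)**2 = (36 + 784)**2 = 820**2 = 672400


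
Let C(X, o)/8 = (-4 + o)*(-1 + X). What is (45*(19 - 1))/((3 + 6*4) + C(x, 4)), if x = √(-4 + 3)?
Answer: 30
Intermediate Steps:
x = I (x = √(-1) = I ≈ 1.0*I)
C(X, o) = 8*(-1 + X)*(-4 + o) (C(X, o) = 8*((-4 + o)*(-1 + X)) = 8*((-1 + X)*(-4 + o)) = 8*(-1 + X)*(-4 + o))
(45*(19 - 1))/((3 + 6*4) + C(x, 4)) = (45*(19 - 1))/((3 + 6*4) + (32 - 32*I - 8*4 + 8*I*4)) = (45*18)/((3 + 24) + (32 - 32*I - 32 + 32*I)) = 810/(27 + 0) = 810/27 = 810*(1/27) = 30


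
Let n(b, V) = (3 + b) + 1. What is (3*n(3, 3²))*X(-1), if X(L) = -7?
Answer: -147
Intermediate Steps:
n(b, V) = 4 + b
(3*n(3, 3²))*X(-1) = (3*(4 + 3))*(-7) = (3*7)*(-7) = 21*(-7) = -147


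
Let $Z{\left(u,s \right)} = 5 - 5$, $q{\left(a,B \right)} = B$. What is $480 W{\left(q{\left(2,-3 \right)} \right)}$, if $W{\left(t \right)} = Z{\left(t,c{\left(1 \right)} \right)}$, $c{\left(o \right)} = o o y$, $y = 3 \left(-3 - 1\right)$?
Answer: $0$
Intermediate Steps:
$y = -12$ ($y = 3 \left(-4\right) = -12$)
$c{\left(o \right)} = - 12 o^{2}$ ($c{\left(o \right)} = o o \left(-12\right) = o^{2} \left(-12\right) = - 12 o^{2}$)
$Z{\left(u,s \right)} = 0$ ($Z{\left(u,s \right)} = 5 - 5 = 0$)
$W{\left(t \right)} = 0$
$480 W{\left(q{\left(2,-3 \right)} \right)} = 480 \cdot 0 = 0$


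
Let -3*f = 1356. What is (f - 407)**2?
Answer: 737881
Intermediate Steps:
f = -452 (f = -1/3*1356 = -452)
(f - 407)**2 = (-452 - 407)**2 = (-859)**2 = 737881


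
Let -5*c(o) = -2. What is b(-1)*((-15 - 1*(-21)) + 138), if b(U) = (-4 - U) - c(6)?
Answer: -2448/5 ≈ -489.60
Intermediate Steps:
c(o) = ⅖ (c(o) = -⅕*(-2) = ⅖)
b(U) = -22/5 - U (b(U) = (-4 - U) - 1*⅖ = (-4 - U) - ⅖ = -22/5 - U)
b(-1)*((-15 - 1*(-21)) + 138) = (-22/5 - 1*(-1))*((-15 - 1*(-21)) + 138) = (-22/5 + 1)*((-15 + 21) + 138) = -17*(6 + 138)/5 = -17/5*144 = -2448/5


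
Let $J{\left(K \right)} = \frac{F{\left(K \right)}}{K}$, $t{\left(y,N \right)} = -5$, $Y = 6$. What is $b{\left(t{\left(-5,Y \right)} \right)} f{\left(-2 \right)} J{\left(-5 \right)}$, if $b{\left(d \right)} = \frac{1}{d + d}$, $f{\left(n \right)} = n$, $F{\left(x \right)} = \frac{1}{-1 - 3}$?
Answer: $\frac{1}{100} \approx 0.01$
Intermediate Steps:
$F{\left(x \right)} = - \frac{1}{4}$ ($F{\left(x \right)} = \frac{1}{-4} = - \frac{1}{4}$)
$b{\left(d \right)} = \frac{1}{2 d}$
$J{\left(K \right)} = - \frac{1}{4 K}$
$b{\left(t{\left(-5,Y \right)} \right)} f{\left(-2 \right)} J{\left(-5 \right)} = \frac{1}{2 \left(-5\right)} \left(-2\right) \left(- \frac{1}{4 \left(-5\right)}\right) = \frac{1}{2} \left(- \frac{1}{5}\right) \left(-2\right) \left(\left(- \frac{1}{4}\right) \left(- \frac{1}{5}\right)\right) = \left(- \frac{1}{10}\right) \left(-2\right) \frac{1}{20} = \frac{1}{5} \cdot \frac{1}{20} = \frac{1}{100}$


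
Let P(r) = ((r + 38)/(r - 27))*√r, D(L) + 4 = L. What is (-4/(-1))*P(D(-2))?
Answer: -128*I*√6/33 ≈ -9.5011*I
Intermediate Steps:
D(L) = -4 + L
P(r) = √r*(38 + r)/(-27 + r) (P(r) = ((38 + r)/(-27 + r))*√r = √r*(38 + r)/(-27 + r))
(-4/(-1))*P(D(-2)) = (-4/(-1))*(√(-4 - 2)*(38 + (-4 - 2))/(-27 + (-4 - 2))) = (-4*(-1))*(√(-6)*(38 - 6)/(-27 - 6)) = 4*((I*√6)*32/(-33)) = 4*((I*√6)*(-1/33)*32) = 4*(-32*I*√6/33) = -128*I*√6/33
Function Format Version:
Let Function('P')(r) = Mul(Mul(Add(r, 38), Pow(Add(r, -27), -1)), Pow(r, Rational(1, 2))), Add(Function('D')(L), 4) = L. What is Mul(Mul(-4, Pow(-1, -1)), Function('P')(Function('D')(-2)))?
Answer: Mul(Rational(-128, 33), I, Pow(6, Rational(1, 2))) ≈ Mul(-9.5011, I)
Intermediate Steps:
Function('D')(L) = Add(-4, L)
Function('P')(r) = Mul(Pow(r, Rational(1, 2)), Pow(Add(-27, r), -1), Add(38, r)) (Function('P')(r) = Mul(Mul(Add(38, r), Pow(Add(-27, r), -1)), Pow(r, Rational(1, 2))) = Mul(Mul(Pow(Add(-27, r), -1), Add(38, r)), Pow(r, Rational(1, 2))) = Mul(Pow(r, Rational(1, 2)), Pow(Add(-27, r), -1), Add(38, r)))
Mul(Mul(-4, Pow(-1, -1)), Function('P')(Function('D')(-2))) = Mul(Mul(-4, Pow(-1, -1)), Mul(Pow(Add(-4, -2), Rational(1, 2)), Pow(Add(-27, Add(-4, -2)), -1), Add(38, Add(-4, -2)))) = Mul(Mul(-4, -1), Mul(Pow(-6, Rational(1, 2)), Pow(Add(-27, -6), -1), Add(38, -6))) = Mul(4, Mul(Mul(I, Pow(6, Rational(1, 2))), Pow(-33, -1), 32)) = Mul(4, Mul(Mul(I, Pow(6, Rational(1, 2))), Rational(-1, 33), 32)) = Mul(4, Mul(Rational(-32, 33), I, Pow(6, Rational(1, 2)))) = Mul(Rational(-128, 33), I, Pow(6, Rational(1, 2)))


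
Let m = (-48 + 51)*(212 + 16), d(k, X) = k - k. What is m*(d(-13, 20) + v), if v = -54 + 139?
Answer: 58140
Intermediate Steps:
d(k, X) = 0
m = 684 (m = 3*228 = 684)
v = 85
m*(d(-13, 20) + v) = 684*(0 + 85) = 684*85 = 58140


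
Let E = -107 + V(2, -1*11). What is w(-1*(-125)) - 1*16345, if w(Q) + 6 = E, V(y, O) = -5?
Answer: -16463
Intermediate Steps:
E = -112 (E = -107 - 5 = -112)
w(Q) = -118 (w(Q) = -6 - 112 = -118)
w(-1*(-125)) - 1*16345 = -118 - 1*16345 = -118 - 16345 = -16463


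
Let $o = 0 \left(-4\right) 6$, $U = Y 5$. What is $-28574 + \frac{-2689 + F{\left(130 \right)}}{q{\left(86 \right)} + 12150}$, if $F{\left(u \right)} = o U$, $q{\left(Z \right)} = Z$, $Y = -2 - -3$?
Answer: $- \frac{349634153}{12236} \approx -28574.0$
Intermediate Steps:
$Y = 1$ ($Y = -2 + 3 = 1$)
$U = 5$ ($U = 1 \cdot 5 = 5$)
$o = 0$ ($o = 0 \cdot 6 = 0$)
$F{\left(u \right)} = 0$ ($F{\left(u \right)} = 0 \cdot 5 = 0$)
$-28574 + \frac{-2689 + F{\left(130 \right)}}{q{\left(86 \right)} + 12150} = -28574 + \frac{-2689 + 0}{86 + 12150} = -28574 - \frac{2689}{12236} = - \frac{349634153}{12236}$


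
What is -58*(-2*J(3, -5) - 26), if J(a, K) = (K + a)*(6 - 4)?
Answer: 1044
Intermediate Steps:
J(a, K) = 2*K + 2*a (J(a, K) = (K + a)*2 = 2*K + 2*a)
-58*(-2*J(3, -5) - 26) = -58*(-2*(2*(-5) + 2*3) - 26) = -58*(-2*(-10 + 6) - 26) = -58*(-2*(-4) - 26) = -58*(8 - 26) = -58*(-18) = 1044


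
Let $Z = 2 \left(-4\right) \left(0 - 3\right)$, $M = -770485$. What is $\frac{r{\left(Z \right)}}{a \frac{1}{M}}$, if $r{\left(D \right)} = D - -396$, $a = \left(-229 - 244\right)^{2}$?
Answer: $- \frac{323603700}{223729} \approx -1446.4$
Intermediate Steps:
$a = 223729$ ($a = \left(-473\right)^{2} = 223729$)
$Z = 24$ ($Z = \left(-8\right) \left(-3\right) = 24$)
$r{\left(D \right)} = 396 + D$ ($r{\left(D \right)} = D + 396 = 396 + D$)
$\frac{r{\left(Z \right)}}{a \frac{1}{M}} = \frac{396 + 24}{223729 \frac{1}{-770485}} = \frac{420}{223729 \left(- \frac{1}{770485}\right)} = \frac{420}{- \frac{223729}{770485}} = 420 \left(- \frac{770485}{223729}\right) = - \frac{323603700}{223729}$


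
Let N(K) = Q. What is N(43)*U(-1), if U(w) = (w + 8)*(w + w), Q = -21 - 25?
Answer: 644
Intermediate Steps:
Q = -46
N(K) = -46
U(w) = 2*w*(8 + w) (U(w) = (8 + w)*(2*w) = 2*w*(8 + w))
N(43)*U(-1) = -92*(-1)*(8 - 1) = -92*(-1)*7 = -46*(-14) = 644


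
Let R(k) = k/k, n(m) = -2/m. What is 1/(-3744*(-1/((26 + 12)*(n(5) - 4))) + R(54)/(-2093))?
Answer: -437437/9795449 ≈ -0.044657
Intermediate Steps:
R(k) = 1
1/(-3744*(-1/((26 + 12)*(n(5) - 4))) + R(54)/(-2093)) = 1/(-3744*(-1/((26 + 12)*(-2/5 - 4))) + 1/(-2093)) = 1/(-3744*(-1/(38*(-2*⅕ - 4))) + 1*(-1/2093)) = 1/(-3744*(-1/(38*(-⅖ - 4))) - 1/2093) = 1/(-3744/(38*(-1*(-22/5))) - 1/2093) = 1/(-3744/(38*(22/5)) - 1/2093) = 1/(-3744/836/5 - 1/2093) = 1/(-3744*5/836 - 1/2093) = 1/(-4680/209 - 1/2093) = 1/(-9795449/437437) = -437437/9795449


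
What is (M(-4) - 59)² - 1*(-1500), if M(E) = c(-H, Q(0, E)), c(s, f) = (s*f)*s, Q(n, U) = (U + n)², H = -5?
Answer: 117781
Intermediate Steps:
c(s, f) = f*s² (c(s, f) = (f*s)*s = f*s²)
M(E) = 25*E² (M(E) = (E + 0)²*(-1*(-5))² = E²*5² = E²*25 = 25*E²)
(M(-4) - 59)² - 1*(-1500) = (25*(-4)² - 59)² - 1*(-1500) = (25*16 - 59)² + 1500 = (400 - 59)² + 1500 = 341² + 1500 = 116281 + 1500 = 117781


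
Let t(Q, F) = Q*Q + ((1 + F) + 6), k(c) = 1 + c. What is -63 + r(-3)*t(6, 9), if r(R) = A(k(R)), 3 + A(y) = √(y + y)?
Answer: -219 + 104*I ≈ -219.0 + 104.0*I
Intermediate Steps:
A(y) = -3 + √2*√y (A(y) = -3 + √(y + y) = -3 + √(2*y) = -3 + √2*√y)
r(R) = -3 + √2*√(1 + R)
t(Q, F) = 7 + F + Q² (t(Q, F) = Q² + (7 + F) = 7 + F + Q²)
-63 + r(-3)*t(6, 9) = -63 + (-3 + √(2 + 2*(-3)))*(7 + 9 + 6²) = -63 + (-3 + √(2 - 6))*(7 + 9 + 36) = -63 + (-3 + √(-4))*52 = -63 + (-3 + 2*I)*52 = -63 + (-156 + 104*I) = -219 + 104*I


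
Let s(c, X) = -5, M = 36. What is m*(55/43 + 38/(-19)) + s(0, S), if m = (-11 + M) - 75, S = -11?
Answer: 1335/43 ≈ 31.047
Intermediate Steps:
m = -50 (m = (-11 + 36) - 75 = 25 - 75 = -50)
m*(55/43 + 38/(-19)) + s(0, S) = -50*(55/43 + 38/(-19)) - 5 = -50*(55*(1/43) + 38*(-1/19)) - 5 = -50*(55/43 - 2) - 5 = -50*(-31/43) - 5 = 1550/43 - 5 = 1335/43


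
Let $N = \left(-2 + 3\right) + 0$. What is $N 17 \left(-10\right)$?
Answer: $-170$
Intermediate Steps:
$N = 1$ ($N = 1 + 0 = 1$)
$N 17 \left(-10\right) = 1 \cdot 17 \left(-10\right) = 17 \left(-10\right) = -170$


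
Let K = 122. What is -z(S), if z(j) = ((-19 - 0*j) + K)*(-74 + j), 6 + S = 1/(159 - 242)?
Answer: 684023/83 ≈ 8241.2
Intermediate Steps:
S = -499/83 (S = -6 + 1/(159 - 242) = -6 + 1/(-83) = -6 - 1/83 = -499/83 ≈ -6.0120)
z(j) = -7622 + 103*j (z(j) = ((-19 - 0*j) + 122)*(-74 + j) = ((-19 - 1*0) + 122)*(-74 + j) = ((-19 + 0) + 122)*(-74 + j) = (-19 + 122)*(-74 + j) = 103*(-74 + j) = -7622 + 103*j)
-z(S) = -(-7622 + 103*(-499/83)) = -(-7622 - 51397/83) = -1*(-684023/83) = 684023/83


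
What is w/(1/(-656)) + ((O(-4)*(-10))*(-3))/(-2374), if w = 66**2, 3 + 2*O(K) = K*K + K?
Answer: -6783790599/2374 ≈ -2.8575e+6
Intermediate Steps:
O(K) = -3/2 + K/2 + K**2/2 (O(K) = -3/2 + (K*K + K)/2 = -3/2 + (K**2 + K)/2 = -3/2 + (K + K**2)/2 = -3/2 + (K/2 + K**2/2) = -3/2 + K/2 + K**2/2)
w = 4356
w/(1/(-656)) + ((O(-4)*(-10))*(-3))/(-2374) = 4356/(1/(-656)) + (((-3/2 + (1/2)*(-4) + (1/2)*(-4)**2)*(-10))*(-3))/(-2374) = 4356/(-1/656) + (((-3/2 - 2 + (1/2)*16)*(-10))*(-3))*(-1/2374) = 4356*(-656) + (((-3/2 - 2 + 8)*(-10))*(-3))*(-1/2374) = -2857536 + (((9/2)*(-10))*(-3))*(-1/2374) = -2857536 - 45*(-3)*(-1/2374) = -2857536 + 135*(-1/2374) = -2857536 - 135/2374 = -6783790599/2374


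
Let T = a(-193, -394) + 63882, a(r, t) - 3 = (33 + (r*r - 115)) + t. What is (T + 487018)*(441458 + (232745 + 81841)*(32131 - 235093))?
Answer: -37522267682935224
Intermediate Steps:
a(r, t) = -79 + t + r² (a(r, t) = 3 + ((33 + (r*r - 115)) + t) = 3 + ((33 + (r² - 115)) + t) = 3 + ((33 + (-115 + r²)) + t) = 3 + ((-82 + r²) + t) = 3 + (-82 + t + r²) = -79 + t + r²)
T = 100658 (T = (-79 - 394 + (-193)²) + 63882 = (-79 - 394 + 37249) + 63882 = 36776 + 63882 = 100658)
(T + 487018)*(441458 + (232745 + 81841)*(32131 - 235093)) = (100658 + 487018)*(441458 + (232745 + 81841)*(32131 - 235093)) = 587676*(441458 + 314586*(-202962)) = 587676*(441458 - 63849003732) = 587676*(-63848562274) = -37522267682935224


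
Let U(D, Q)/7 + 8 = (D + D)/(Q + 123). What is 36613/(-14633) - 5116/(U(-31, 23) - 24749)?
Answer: -30420263361/13250049803 ≈ -2.2959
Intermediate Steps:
U(D, Q) = -56 + 14*D/(123 + Q) (U(D, Q) = -56 + 7*((D + D)/(Q + 123)) = -56 + 7*((2*D)/(123 + Q)) = -56 + 7*(2*D/(123 + Q)) = -56 + 14*D/(123 + Q))
36613/(-14633) - 5116/(U(-31, 23) - 24749) = 36613/(-14633) - 5116/(14*(-492 - 31 - 4*23)/(123 + 23) - 24749) = 36613*(-1/14633) - 5116/(14*(-492 - 31 - 92)/146 - 24749) = -36613/14633 - 5116/(14*(1/146)*(-615) - 24749) = -36613/14633 - 5116/(-4305/73 - 24749) = -36613/14633 - 5116/(-1810982/73) = -36613/14633 - 5116*(-73/1810982) = -36613/14633 + 186734/905491 = -30420263361/13250049803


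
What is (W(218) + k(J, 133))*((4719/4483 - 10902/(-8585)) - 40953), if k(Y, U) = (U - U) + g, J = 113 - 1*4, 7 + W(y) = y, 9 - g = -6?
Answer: -356187413143284/38486555 ≈ -9.2548e+6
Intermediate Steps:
g = 15 (g = 9 - 1*(-6) = 9 + 6 = 15)
W(y) = -7 + y
J = 109 (J = 113 - 4 = 109)
k(Y, U) = 15 (k(Y, U) = (U - U) + 15 = 0 + 15 = 15)
(W(218) + k(J, 133))*((4719/4483 - 10902/(-8585)) - 40953) = ((-7 + 218) + 15)*((4719/4483 - 10902/(-8585)) - 40953) = (211 + 15)*((4719*(1/4483) - 10902*(-1/8585)) - 40953) = 226*((4719/4483 + 10902/8585) - 40953) = 226*(89386281/38486555 - 40953) = 226*(-1576050500634/38486555) = -356187413143284/38486555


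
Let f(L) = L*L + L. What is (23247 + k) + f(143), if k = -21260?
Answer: 22579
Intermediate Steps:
f(L) = L + L**2 (f(L) = L**2 + L = L + L**2)
(23247 + k) + f(143) = (23247 - 21260) + 143*(1 + 143) = 1987 + 143*144 = 1987 + 20592 = 22579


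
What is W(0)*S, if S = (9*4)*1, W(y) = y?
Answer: 0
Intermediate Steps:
S = 36 (S = 36*1 = 36)
W(0)*S = 0*36 = 0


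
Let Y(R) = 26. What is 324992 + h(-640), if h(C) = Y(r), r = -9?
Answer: 325018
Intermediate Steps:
h(C) = 26
324992 + h(-640) = 324992 + 26 = 325018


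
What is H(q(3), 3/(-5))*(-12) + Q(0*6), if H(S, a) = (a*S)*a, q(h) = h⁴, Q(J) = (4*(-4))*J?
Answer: -8748/25 ≈ -349.92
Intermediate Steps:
Q(J) = -16*J
H(S, a) = S*a² (H(S, a) = (S*a)*a = S*a²)
H(q(3), 3/(-5))*(-12) + Q(0*6) = (3⁴*(3/(-5))²)*(-12) - 0*6 = (81*(3*(-⅕))²)*(-12) - 16*0 = (81*(-⅗)²)*(-12) + 0 = (81*(9/25))*(-12) + 0 = (729/25)*(-12) + 0 = -8748/25 + 0 = -8748/25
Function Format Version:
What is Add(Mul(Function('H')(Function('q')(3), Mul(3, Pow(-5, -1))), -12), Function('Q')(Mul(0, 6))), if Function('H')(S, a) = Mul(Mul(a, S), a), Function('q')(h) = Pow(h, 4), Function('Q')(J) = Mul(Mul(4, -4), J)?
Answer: Rational(-8748, 25) ≈ -349.92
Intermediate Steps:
Function('Q')(J) = Mul(-16, J)
Function('H')(S, a) = Mul(S, Pow(a, 2)) (Function('H')(S, a) = Mul(Mul(S, a), a) = Mul(S, Pow(a, 2)))
Add(Mul(Function('H')(Function('q')(3), Mul(3, Pow(-5, -1))), -12), Function('Q')(Mul(0, 6))) = Add(Mul(Mul(Pow(3, 4), Pow(Mul(3, Pow(-5, -1)), 2)), -12), Mul(-16, Mul(0, 6))) = Add(Mul(Mul(81, Pow(Mul(3, Rational(-1, 5)), 2)), -12), Mul(-16, 0)) = Add(Mul(Mul(81, Pow(Rational(-3, 5), 2)), -12), 0) = Add(Mul(Mul(81, Rational(9, 25)), -12), 0) = Add(Mul(Rational(729, 25), -12), 0) = Add(Rational(-8748, 25), 0) = Rational(-8748, 25)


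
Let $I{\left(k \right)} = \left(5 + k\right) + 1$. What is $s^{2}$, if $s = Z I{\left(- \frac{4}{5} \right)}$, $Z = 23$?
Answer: $\frac{357604}{25} \approx 14304.0$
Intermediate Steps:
$I{\left(k \right)} = 6 + k$
$s = \frac{598}{5}$ ($s = 23 \left(6 - \frac{4}{5}\right) = 23 \cdot \frac{26}{5} = \frac{598}{5} \approx 119.6$)
$s^{2} = \left(\frac{598}{5}\right)^{2} = \frac{357604}{25}$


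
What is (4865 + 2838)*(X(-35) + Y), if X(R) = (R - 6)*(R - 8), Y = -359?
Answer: 10815012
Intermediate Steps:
X(R) = (-8 + R)*(-6 + R) (X(R) = (-6 + R)*(-8 + R) = (-8 + R)*(-6 + R))
(4865 + 2838)*(X(-35) + Y) = (4865 + 2838)*((48 + (-35)² - 14*(-35)) - 359) = 7703*((48 + 1225 + 490) - 359) = 7703*(1763 - 359) = 7703*1404 = 10815012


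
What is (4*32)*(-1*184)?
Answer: -23552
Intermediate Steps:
(4*32)*(-1*184) = 128*(-184) = -23552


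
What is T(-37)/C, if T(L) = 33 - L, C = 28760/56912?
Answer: 99596/719 ≈ 138.52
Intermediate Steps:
C = 3595/7114 (C = 28760*(1/56912) = 3595/7114 ≈ 0.50534)
T(-37)/C = (33 - 1*(-37))/(3595/7114) = (33 + 37)*(7114/3595) = 70*(7114/3595) = 99596/719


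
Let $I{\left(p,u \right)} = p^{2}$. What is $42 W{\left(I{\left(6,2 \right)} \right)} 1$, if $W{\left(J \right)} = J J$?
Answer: $54432$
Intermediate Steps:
$W{\left(J \right)} = J^{2}$
$42 W{\left(I{\left(6,2 \right)} \right)} 1 = 42 \left(6^{2}\right)^{2} \cdot 1 = 42 \cdot 36^{2} \cdot 1 = 42 \cdot 1296 \cdot 1 = 54432 \cdot 1 = 54432$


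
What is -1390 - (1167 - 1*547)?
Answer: -2010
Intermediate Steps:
-1390 - (1167 - 1*547) = -1390 - (1167 - 547) = -1390 - 1*620 = -1390 - 620 = -2010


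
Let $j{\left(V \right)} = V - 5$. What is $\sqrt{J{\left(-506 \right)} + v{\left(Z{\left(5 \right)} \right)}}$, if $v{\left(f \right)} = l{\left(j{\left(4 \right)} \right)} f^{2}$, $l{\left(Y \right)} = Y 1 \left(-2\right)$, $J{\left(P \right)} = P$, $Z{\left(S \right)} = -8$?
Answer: $3 i \sqrt{42} \approx 19.442 i$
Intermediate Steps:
$j{\left(V \right)} = -5 + V$ ($j{\left(V \right)} = V - 5 = -5 + V$)
$l{\left(Y \right)} = - 2 Y$ ($l{\left(Y \right)} = Y \left(-2\right) = - 2 Y$)
$v{\left(f \right)} = 2 f^{2}$ ($v{\left(f \right)} = - 2 \left(-5 + 4\right) f^{2} = \left(-2\right) \left(-1\right) f^{2} = 2 f^{2}$)
$\sqrt{J{\left(-506 \right)} + v{\left(Z{\left(5 \right)} \right)}} = \sqrt{-506 + 2 \left(-8\right)^{2}} = \sqrt{-506 + 2 \cdot 64} = \sqrt{-506 + 128} = \sqrt{-378} = 3 i \sqrt{42}$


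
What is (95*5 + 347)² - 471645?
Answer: 204039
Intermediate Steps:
(95*5 + 347)² - 471645 = (475 + 347)² - 471645 = 822² - 471645 = 675684 - 471645 = 204039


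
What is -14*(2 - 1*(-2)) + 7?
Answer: -49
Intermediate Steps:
-14*(2 - 1*(-2)) + 7 = -14*(2 + 2) + 7 = -14*4 + 7 = -56 + 7 = -49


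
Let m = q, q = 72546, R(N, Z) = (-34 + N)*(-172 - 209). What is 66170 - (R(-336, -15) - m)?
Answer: -2254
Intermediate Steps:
R(N, Z) = 12954 - 381*N (R(N, Z) = (-34 + N)*(-381) = 12954 - 381*N)
m = 72546
66170 - (R(-336, -15) - m) = 66170 - ((12954 - 381*(-336)) - 1*72546) = 66170 - ((12954 + 128016) - 72546) = 66170 - (140970 - 72546) = 66170 - 1*68424 = 66170 - 68424 = -2254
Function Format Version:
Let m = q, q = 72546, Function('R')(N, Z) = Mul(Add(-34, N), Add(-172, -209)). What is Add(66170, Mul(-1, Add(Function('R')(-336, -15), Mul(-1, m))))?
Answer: -2254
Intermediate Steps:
Function('R')(N, Z) = Add(12954, Mul(-381, N)) (Function('R')(N, Z) = Mul(Add(-34, N), -381) = Add(12954, Mul(-381, N)))
m = 72546
Add(66170, Mul(-1, Add(Function('R')(-336, -15), Mul(-1, m)))) = Add(66170, Mul(-1, Add(Add(12954, Mul(-381, -336)), Mul(-1, 72546)))) = Add(66170, Mul(-1, Add(Add(12954, 128016), -72546))) = Add(66170, Mul(-1, Add(140970, -72546))) = Add(66170, Mul(-1, 68424)) = Add(66170, -68424) = -2254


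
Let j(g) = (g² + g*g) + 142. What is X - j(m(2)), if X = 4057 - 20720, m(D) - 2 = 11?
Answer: -17143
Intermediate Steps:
m(D) = 13 (m(D) = 2 + 11 = 13)
X = -16663
j(g) = 142 + 2*g² (j(g) = (g² + g²) + 142 = 2*g² + 142 = 142 + 2*g²)
X - j(m(2)) = -16663 - (142 + 2*13²) = -16663 - (142 + 2*169) = -16663 - (142 + 338) = -16663 - 1*480 = -16663 - 480 = -17143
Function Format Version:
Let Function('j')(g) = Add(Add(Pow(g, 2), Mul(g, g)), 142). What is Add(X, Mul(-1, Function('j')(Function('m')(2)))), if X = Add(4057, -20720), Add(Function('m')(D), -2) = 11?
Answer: -17143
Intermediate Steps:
Function('m')(D) = 13 (Function('m')(D) = Add(2, 11) = 13)
X = -16663
Function('j')(g) = Add(142, Mul(2, Pow(g, 2))) (Function('j')(g) = Add(Add(Pow(g, 2), Pow(g, 2)), 142) = Add(Mul(2, Pow(g, 2)), 142) = Add(142, Mul(2, Pow(g, 2))))
Add(X, Mul(-1, Function('j')(Function('m')(2)))) = Add(-16663, Mul(-1, Add(142, Mul(2, Pow(13, 2))))) = Add(-16663, Mul(-1, Add(142, Mul(2, 169)))) = Add(-16663, Mul(-1, Add(142, 338))) = Add(-16663, Mul(-1, 480)) = Add(-16663, -480) = -17143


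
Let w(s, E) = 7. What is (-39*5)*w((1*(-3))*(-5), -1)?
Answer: -1365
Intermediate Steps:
(-39*5)*w((1*(-3))*(-5), -1) = -39*5*7 = -195*7 = -1365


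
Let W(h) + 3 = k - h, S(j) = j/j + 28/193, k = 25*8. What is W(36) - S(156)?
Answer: 30852/193 ≈ 159.85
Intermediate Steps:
k = 200
S(j) = 221/193 (S(j) = 1 + 28*(1/193) = 1 + 28/193 = 221/193)
W(h) = 197 - h (W(h) = -3 + (200 - h) = 197 - h)
W(36) - S(156) = (197 - 1*36) - 1*221/193 = (197 - 36) - 221/193 = 161 - 221/193 = 30852/193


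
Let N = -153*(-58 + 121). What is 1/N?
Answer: -1/9639 ≈ -0.00010375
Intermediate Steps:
N = -9639 (N = -153*63 = -9639)
1/N = 1/(-9639) = -1/9639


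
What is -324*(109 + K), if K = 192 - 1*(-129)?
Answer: -139320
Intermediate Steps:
K = 321 (K = 192 + 129 = 321)
-324*(109 + K) = -324*(109 + 321) = -324*430 = -139320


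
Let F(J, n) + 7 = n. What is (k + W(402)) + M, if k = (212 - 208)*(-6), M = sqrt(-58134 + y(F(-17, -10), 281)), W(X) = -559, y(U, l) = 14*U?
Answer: -583 + 2*I*sqrt(14593) ≈ -583.0 + 241.6*I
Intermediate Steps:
F(J, n) = -7 + n
M = 2*I*sqrt(14593) (M = sqrt(-58134 + 14*(-7 - 10)) = sqrt(-58134 + 14*(-17)) = sqrt(-58134 - 238) = sqrt(-58372) = 2*I*sqrt(14593) ≈ 241.6*I)
k = -24 (k = 4*(-6) = -24)
(k + W(402)) + M = (-24 - 559) + 2*I*sqrt(14593) = -583 + 2*I*sqrt(14593)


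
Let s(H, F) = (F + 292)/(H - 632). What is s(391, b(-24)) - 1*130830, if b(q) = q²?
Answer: -31530898/241 ≈ -1.3083e+5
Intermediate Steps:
s(H, F) = (292 + F)/(-632 + H)
s(391, b(-24)) - 1*130830 = (292 + (-24)²)/(-632 + 391) - 1*130830 = (292 + 576)/(-241) - 130830 = -1/241*868 - 130830 = -868/241 - 130830 = -31530898/241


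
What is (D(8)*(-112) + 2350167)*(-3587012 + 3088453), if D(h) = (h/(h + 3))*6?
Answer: -12885985749699/11 ≈ -1.1715e+12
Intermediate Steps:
D(h) = 6*h/(3 + h) (D(h) = (h/(3 + h))*6 = 6*h/(3 + h))
(D(8)*(-112) + 2350167)*(-3587012 + 3088453) = ((6*8/(3 + 8))*(-112) + 2350167)*(-3587012 + 3088453) = ((6*8/11)*(-112) + 2350167)*(-498559) = ((6*8*(1/11))*(-112) + 2350167)*(-498559) = ((48/11)*(-112) + 2350167)*(-498559) = (-5376/11 + 2350167)*(-498559) = (25846461/11)*(-498559) = -12885985749699/11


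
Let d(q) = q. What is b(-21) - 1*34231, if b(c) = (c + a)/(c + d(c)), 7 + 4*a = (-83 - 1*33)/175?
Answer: -335458453/9800 ≈ -34230.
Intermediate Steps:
a = -1341/700 (a = -7/4 + ((-83 - 1*33)/175)/4 = -7/4 + ((-83 - 33)*(1/175))/4 = -7/4 + (-116*1/175)/4 = -7/4 + (1/4)*(-116/175) = -7/4 - 29/175 = -1341/700 ≈ -1.9157)
b(c) = (-1341/700 + c)/(2*c) (b(c) = (c - 1341/700)/(c + c) = (-1341/700 + c)/((2*c)) = (-1341/700 + c)*(1/(2*c)) = (-1341/700 + c)/(2*c))
b(-21) - 1*34231 = (1/1400)*(-1341 + 700*(-21))/(-21) - 1*34231 = (1/1400)*(-1/21)*(-1341 - 14700) - 34231 = (1/1400)*(-1/21)*(-16041) - 34231 = 5347/9800 - 34231 = -335458453/9800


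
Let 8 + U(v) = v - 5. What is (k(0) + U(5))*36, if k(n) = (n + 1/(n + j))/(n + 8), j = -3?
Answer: -579/2 ≈ -289.50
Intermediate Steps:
U(v) = -13 + v (U(v) = -8 + (v - 5) = -8 + (-5 + v) = -13 + v)
k(n) = (n + 1/(-3 + n))/(8 + n) (k(n) = (n + 1/(n - 3))/(n + 8) = (n + 1/(-3 + n))/(8 + n))
(k(0) + U(5))*36 = ((1 + 0**2 - 3*0)/(-24 + 0**2 + 5*0) + (-13 + 5))*36 = ((1 + 0 + 0)/(-24 + 0 + 0) - 8)*36 = (1/(-24) - 8)*36 = (-1/24*1 - 8)*36 = (-1/24 - 8)*36 = -193/24*36 = -579/2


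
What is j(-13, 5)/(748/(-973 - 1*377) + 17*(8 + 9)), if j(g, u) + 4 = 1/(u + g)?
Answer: -22275/1557608 ≈ -0.014301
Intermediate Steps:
j(g, u) = -4 + 1/(g + u) (j(g, u) = -4 + 1/(u + g) = -4 + 1/(g + u))
j(-13, 5)/(748/(-973 - 1*377) + 17*(8 + 9)) = ((1 - 4*(-13) - 4*5)/(-13 + 5))/(748/(-973 - 1*377) + 17*(8 + 9)) = ((1 + 52 - 20)/(-8))/(748/(-973 - 377) + 17*17) = (-⅛*33)/(748/(-1350) + 289) = -33/8/(748*(-1/1350) + 289) = -33/8/(-374/675 + 289) = -33/8/(194701/675) = (675/194701)*(-33/8) = -22275/1557608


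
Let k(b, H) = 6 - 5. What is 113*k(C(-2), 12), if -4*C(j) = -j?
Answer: 113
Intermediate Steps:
C(j) = j/4 (C(j) = -(-1)*j/4 = j/4)
k(b, H) = 1
113*k(C(-2), 12) = 113*1 = 113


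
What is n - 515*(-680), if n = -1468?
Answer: 348732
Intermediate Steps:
n - 515*(-680) = -1468 - 515*(-680) = -1468 + 350200 = 348732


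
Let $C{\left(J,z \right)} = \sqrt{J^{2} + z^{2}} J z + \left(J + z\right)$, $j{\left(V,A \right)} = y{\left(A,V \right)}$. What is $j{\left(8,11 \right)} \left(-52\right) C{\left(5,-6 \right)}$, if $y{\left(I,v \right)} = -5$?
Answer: $-260 - 7800 \sqrt{61} \approx -61180.0$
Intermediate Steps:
$j{\left(V,A \right)} = -5$
$C{\left(J,z \right)} = J + z + J z \sqrt{J^{2} + z^{2}}$ ($C{\left(J,z \right)} = J \sqrt{J^{2} + z^{2}} z + \left(J + z\right) = J z \sqrt{J^{2} + z^{2}} + \left(J + z\right) = J + z + J z \sqrt{J^{2} + z^{2}}$)
$j{\left(8,11 \right)} \left(-52\right) C{\left(5,-6 \right)} = \left(-5\right) \left(-52\right) \left(5 - 6 + 5 \left(-6\right) \sqrt{5^{2} + \left(-6\right)^{2}}\right) = 260 \left(5 - 6 + 5 \left(-6\right) \sqrt{25 + 36}\right) = 260 \left(5 - 6 + 5 \left(-6\right) \sqrt{61}\right) = 260 \left(5 - 6 - 30 \sqrt{61}\right) = 260 \left(-1 - 30 \sqrt{61}\right) = -260 - 7800 \sqrt{61}$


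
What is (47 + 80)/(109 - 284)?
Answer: -127/175 ≈ -0.72571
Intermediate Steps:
(47 + 80)/(109 - 284) = 127/(-175) = 127*(-1/175) = -127/175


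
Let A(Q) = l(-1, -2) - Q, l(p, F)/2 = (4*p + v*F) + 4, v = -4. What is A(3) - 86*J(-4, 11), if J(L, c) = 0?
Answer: 13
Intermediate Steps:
l(p, F) = 8 - 8*F + 8*p (l(p, F) = 2*((4*p - 4*F) + 4) = 2*((-4*F + 4*p) + 4) = 2*(4 - 4*F + 4*p) = 8 - 8*F + 8*p)
A(Q) = 16 - Q (A(Q) = (8 - 8*(-2) + 8*(-1)) - Q = (8 + 16 - 8) - Q = 16 - Q)
A(3) - 86*J(-4, 11) = (16 - 1*3) - 86*0 = (16 - 3) + 0 = 13 + 0 = 13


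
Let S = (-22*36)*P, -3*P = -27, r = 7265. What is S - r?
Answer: -14393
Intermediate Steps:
P = 9 (P = -⅓*(-27) = 9)
S = -7128 (S = -22*36*9 = -792*9 = -7128)
S - r = -7128 - 1*7265 = -7128 - 7265 = -14393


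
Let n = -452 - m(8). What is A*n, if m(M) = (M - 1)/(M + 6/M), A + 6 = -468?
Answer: 1073136/5 ≈ 2.1463e+5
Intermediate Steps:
A = -474 (A = -6 - 468 = -474)
m(M) = (-1 + M)/(M + 6/M)
n = -2264/5 (n = -452 - 8*(-1 + 8)/(6 + 8²) = -452 - 8*7/(6 + 64) = -452 - 8*7/70 = -452 - 1*⅘ = -452 - ⅘ = -2264/5 ≈ -452.80)
A*n = -474*(-2264/5) = 1073136/5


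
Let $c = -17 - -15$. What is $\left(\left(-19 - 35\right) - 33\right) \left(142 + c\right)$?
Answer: $-12180$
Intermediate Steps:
$c = -2$ ($c = -17 + 15 = -2$)
$\left(\left(-19 - 35\right) - 33\right) \left(142 + c\right) = \left(\left(-19 - 35\right) - 33\right) \left(142 - 2\right) = \left(\left(-19 - 35\right) - 33\right) 140 = \left(-54 - 33\right) 140 = \left(-87\right) 140 = -12180$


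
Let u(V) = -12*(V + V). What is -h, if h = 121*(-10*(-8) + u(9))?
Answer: 16456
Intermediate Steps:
u(V) = -24*V
h = -16456 (h = 121*(-10*(-8) - 24*9) = 121*(80 - 216) = 121*(-136) = -16456)
-h = -1*(-16456) = 16456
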